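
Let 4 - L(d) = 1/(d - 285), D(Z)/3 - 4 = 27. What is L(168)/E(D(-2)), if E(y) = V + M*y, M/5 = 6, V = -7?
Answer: 469/325611 ≈ 0.0014404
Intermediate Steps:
M = 30 (M = 5*6 = 30)
D(Z) = 93 (D(Z) = 12 + 3*27 = 12 + 81 = 93)
L(d) = 4 - 1/(-285 + d) (L(d) = 4 - 1/(d - 285) = 4 - 1/(-285 + d))
E(y) = -7 + 30*y
L(168)/E(D(-2)) = ((-1141 + 4*168)/(-285 + 168))/(-7 + 30*93) = ((-1141 + 672)/(-117))/(-7 + 2790) = -1/117*(-469)/2783 = (469/117)*(1/2783) = 469/325611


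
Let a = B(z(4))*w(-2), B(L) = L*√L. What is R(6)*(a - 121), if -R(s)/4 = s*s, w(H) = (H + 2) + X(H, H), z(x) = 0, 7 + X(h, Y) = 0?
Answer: 17424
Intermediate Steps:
X(h, Y) = -7 (X(h, Y) = -7 + 0 = -7)
w(H) = -5 + H (w(H) = (H + 2) - 7 = (2 + H) - 7 = -5 + H)
B(L) = L^(3/2)
a = 0 (a = 0^(3/2)*(-5 - 2) = 0*(-7) = 0)
R(s) = -4*s² (R(s) = -4*s*s = -4*s²)
R(6)*(a - 121) = (-4*6²)*(0 - 121) = -4*36*(-121) = -144*(-121) = 17424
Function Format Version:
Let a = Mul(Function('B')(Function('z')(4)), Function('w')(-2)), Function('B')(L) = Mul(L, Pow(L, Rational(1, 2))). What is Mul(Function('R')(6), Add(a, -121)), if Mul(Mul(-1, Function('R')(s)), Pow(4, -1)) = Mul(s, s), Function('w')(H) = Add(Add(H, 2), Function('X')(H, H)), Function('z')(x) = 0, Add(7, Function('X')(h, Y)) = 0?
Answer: 17424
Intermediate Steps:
Function('X')(h, Y) = -7 (Function('X')(h, Y) = Add(-7, 0) = -7)
Function('w')(H) = Add(-5, H) (Function('w')(H) = Add(Add(H, 2), -7) = Add(Add(2, H), -7) = Add(-5, H))
Function('B')(L) = Pow(L, Rational(3, 2))
a = 0 (a = Mul(Pow(0, Rational(3, 2)), Add(-5, -2)) = Mul(0, -7) = 0)
Function('R')(s) = Mul(-4, Pow(s, 2)) (Function('R')(s) = Mul(-4, Mul(s, s)) = Mul(-4, Pow(s, 2)))
Mul(Function('R')(6), Add(a, -121)) = Mul(Mul(-4, Pow(6, 2)), Add(0, -121)) = Mul(Mul(-4, 36), -121) = Mul(-144, -121) = 17424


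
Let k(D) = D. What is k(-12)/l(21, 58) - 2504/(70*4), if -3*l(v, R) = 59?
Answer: -17207/2065 ≈ -8.3327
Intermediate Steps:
l(v, R) = -59/3 (l(v, R) = -1/3*59 = -59/3)
k(-12)/l(21, 58) - 2504/(70*4) = -12/(-59/3) - 2504/(70*4) = -12*(-3/59) - 2504/280 = 36/59 - 2504*1/280 = 36/59 - 313/35 = -17207/2065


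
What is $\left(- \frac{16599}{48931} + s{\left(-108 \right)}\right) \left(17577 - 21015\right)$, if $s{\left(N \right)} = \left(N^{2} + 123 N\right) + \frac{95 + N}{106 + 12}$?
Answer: $\frac{16083384716655}{2886929} \approx 5.5711 \cdot 10^{6}$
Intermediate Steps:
$s{\left(N \right)} = \frac{95}{118} + N^{2} + \frac{14515 N}{118}$ ($s{\left(N \right)} = \left(N^{2} + 123 N\right) + \frac{95 + N}{118} = \left(N^{2} + 123 N\right) + \left(95 + N\right) \frac{1}{118} = \left(N^{2} + 123 N\right) + \left(\frac{95}{118} + \frac{N}{118}\right) = \frac{95}{118} + N^{2} + \frac{14515 N}{118}$)
$\left(- \frac{16599}{48931} + s{\left(-108 \right)}\right) \left(17577 - 21015\right) = \left(- \frac{16599}{48931} + \left(\frac{95}{118} + \left(-108\right)^{2} + \frac{14515}{118} \left(-108\right)\right)\right) \left(17577 - 21015\right) = \left(\left(-16599\right) \frac{1}{48931} + \left(\frac{95}{118} + 11664 - \frac{783810}{59}\right)\right) \left(-3438\right) = \left(- \frac{16599}{48931} - \frac{191173}{118}\right) \left(-3438\right) = \left(- \frac{9356244745}{5773858}\right) \left(-3438\right) = \frac{16083384716655}{2886929}$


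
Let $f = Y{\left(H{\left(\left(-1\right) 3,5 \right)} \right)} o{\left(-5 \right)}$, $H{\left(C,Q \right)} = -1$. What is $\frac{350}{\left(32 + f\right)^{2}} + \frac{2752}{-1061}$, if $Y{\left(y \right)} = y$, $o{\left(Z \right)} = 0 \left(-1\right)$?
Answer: $- \frac{1223349}{543232} \approx -2.252$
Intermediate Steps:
$o{\left(Z \right)} = 0$
$f = 0$ ($f = \left(-1\right) 0 = 0$)
$\frac{350}{\left(32 + f\right)^{2}} + \frac{2752}{-1061} = \frac{350}{\left(32 + 0\right)^{2}} + \frac{2752}{-1061} = \frac{350}{32^{2}} + 2752 \left(- \frac{1}{1061}\right) = \frac{350}{1024} - \frac{2752}{1061} = 350 \cdot \frac{1}{1024} - \frac{2752}{1061} = \frac{175}{512} - \frac{2752}{1061} = - \frac{1223349}{543232}$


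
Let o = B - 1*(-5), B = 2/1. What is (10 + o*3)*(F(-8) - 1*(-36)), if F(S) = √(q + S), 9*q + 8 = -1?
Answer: 1116 + 93*I ≈ 1116.0 + 93.0*I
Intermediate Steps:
q = -1 (q = -8/9 + (⅑)*(-1) = -8/9 - ⅑ = -1)
B = 2 (B = 2*1 = 2)
o = 7 (o = 2 - 1*(-5) = 2 + 5 = 7)
F(S) = √(-1 + S)
(10 + o*3)*(F(-8) - 1*(-36)) = (10 + 7*3)*(√(-1 - 8) - 1*(-36)) = (10 + 21)*(√(-9) + 36) = 31*(3*I + 36) = 31*(36 + 3*I) = 1116 + 93*I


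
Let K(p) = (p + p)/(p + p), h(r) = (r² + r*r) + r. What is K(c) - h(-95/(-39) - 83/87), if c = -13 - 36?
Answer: -6234347/1279161 ≈ -4.8738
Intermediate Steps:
h(r) = r + 2*r² (h(r) = (r² + r²) + r = 2*r² + r = r + 2*r²)
c = -49
K(p) = 1 (K(p) = (2*p)/((2*p)) = (2*p)*(1/(2*p)) = 1)
K(c) - h(-95/(-39) - 83/87) = 1 - (-95/(-39) - 83/87)*(1 + 2*(-95/(-39) - 83/87)) = 1 - (-95*(-1/39) - 83*1/87)*(1 + 2*(-95*(-1/39) - 83*1/87)) = 1 - (95/39 - 83/87)*(1 + 2*(95/39 - 83/87)) = 1 - 1676*(1 + 2*(1676/1131))/1131 = 1 - 1676*(1 + 3352/1131)/1131 = 1 - 1676*4483/(1131*1131) = 1 - 1*7513508/1279161 = 1 - 7513508/1279161 = -6234347/1279161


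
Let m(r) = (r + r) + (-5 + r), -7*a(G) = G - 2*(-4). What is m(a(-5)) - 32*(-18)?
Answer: 3988/7 ≈ 569.71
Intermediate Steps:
a(G) = -8/7 - G/7 (a(G) = -(G - 2*(-4))/7 = -(G + 8)/7 = -(8 + G)/7 = -8/7 - G/7)
m(r) = -5 + 3*r (m(r) = 2*r + (-5 + r) = -5 + 3*r)
m(a(-5)) - 32*(-18) = (-5 + 3*(-8/7 - 1/7*(-5))) - 32*(-18) = (-5 + 3*(-8/7 + 5/7)) + 576 = (-5 + 3*(-3/7)) + 576 = (-5 - 9/7) + 576 = -44/7 + 576 = 3988/7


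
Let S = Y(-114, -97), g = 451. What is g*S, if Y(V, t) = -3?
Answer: -1353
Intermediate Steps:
S = -3
g*S = 451*(-3) = -1353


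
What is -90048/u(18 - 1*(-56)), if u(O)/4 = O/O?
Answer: -22512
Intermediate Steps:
u(O) = 4 (u(O) = 4*(O/O) = 4*1 = 4)
-90048/u(18 - 1*(-56)) = -90048/4 = -90048*1/4 = -22512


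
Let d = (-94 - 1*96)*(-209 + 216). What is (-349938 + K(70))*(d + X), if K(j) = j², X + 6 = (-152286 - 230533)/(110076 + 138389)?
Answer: 3698941579782/8015 ≈ 4.6150e+8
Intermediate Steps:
d = -1330 (d = (-94 - 96)*7 = -190*7 = -1330)
X = -60439/8015 (X = -6 + (-152286 - 230533)/(110076 + 138389) = -6 - 382819/248465 = -6 - 382819*1/248465 = -6 - 12349/8015 = -60439/8015 ≈ -7.5407)
(-349938 + K(70))*(d + X) = (-349938 + 70²)*(-1330 - 60439/8015) = (-349938 + 4900)*(-10720389/8015) = -345038*(-10720389/8015) = 3698941579782/8015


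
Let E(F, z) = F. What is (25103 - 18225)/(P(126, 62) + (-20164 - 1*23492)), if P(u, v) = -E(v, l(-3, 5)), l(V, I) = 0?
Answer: -3439/21859 ≈ -0.15733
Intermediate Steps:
P(u, v) = -v
(25103 - 18225)/(P(126, 62) + (-20164 - 1*23492)) = (25103 - 18225)/(-1*62 + (-20164 - 1*23492)) = 6878/(-62 + (-20164 - 23492)) = 6878/(-62 - 43656) = 6878/(-43718) = 6878*(-1/43718) = -3439/21859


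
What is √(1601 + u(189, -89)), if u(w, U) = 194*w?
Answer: √38267 ≈ 195.62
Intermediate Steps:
√(1601 + u(189, -89)) = √(1601 + 194*189) = √(1601 + 36666) = √38267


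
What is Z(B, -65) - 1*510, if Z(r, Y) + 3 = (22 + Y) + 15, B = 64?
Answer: -541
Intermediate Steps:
Z(r, Y) = 34 + Y (Z(r, Y) = -3 + ((22 + Y) + 15) = -3 + (37 + Y) = 34 + Y)
Z(B, -65) - 1*510 = (34 - 65) - 1*510 = -31 - 510 = -541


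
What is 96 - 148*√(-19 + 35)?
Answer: -496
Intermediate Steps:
96 - 148*√(-19 + 35) = 96 - 148*√16 = 96 - 148*4 = 96 - 592 = -496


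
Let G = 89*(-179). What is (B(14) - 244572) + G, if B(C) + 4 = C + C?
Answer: -260479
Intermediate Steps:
B(C) = -4 + 2*C (B(C) = -4 + (C + C) = -4 + 2*C)
G = -15931
(B(14) - 244572) + G = ((-4 + 2*14) - 244572) - 15931 = ((-4 + 28) - 244572) - 15931 = (24 - 244572) - 15931 = -244548 - 15931 = -260479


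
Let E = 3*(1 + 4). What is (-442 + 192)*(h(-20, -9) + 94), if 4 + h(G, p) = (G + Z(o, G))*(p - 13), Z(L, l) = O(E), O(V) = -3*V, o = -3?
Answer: -380000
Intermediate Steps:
E = 15 (E = 3*5 = 15)
Z(L, l) = -45 (Z(L, l) = -3*15 = -45)
h(G, p) = -4 + (-45 + G)*(-13 + p) (h(G, p) = -4 + (G - 45)*(p - 13) = -4 + (-45 + G)*(-13 + p))
(-442 + 192)*(h(-20, -9) + 94) = (-442 + 192)*((581 - 45*(-9) - 13*(-20) - 20*(-9)) + 94) = -250*((581 + 405 + 260 + 180) + 94) = -250*(1426 + 94) = -250*1520 = -380000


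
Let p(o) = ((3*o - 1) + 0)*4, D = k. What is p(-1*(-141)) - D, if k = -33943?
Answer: 35631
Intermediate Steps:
D = -33943
p(o) = -4 + 12*o (p(o) = ((-1 + 3*o) + 0)*4 = (-1 + 3*o)*4 = -4 + 12*o)
p(-1*(-141)) - D = (-4 + 12*(-1*(-141))) - 1*(-33943) = (-4 + 12*141) + 33943 = (-4 + 1692) + 33943 = 1688 + 33943 = 35631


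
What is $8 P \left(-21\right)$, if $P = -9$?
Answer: $1512$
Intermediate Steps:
$8 P \left(-21\right) = 8 \left(-9\right) \left(-21\right) = \left(-72\right) \left(-21\right) = 1512$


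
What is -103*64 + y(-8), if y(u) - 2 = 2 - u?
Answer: -6580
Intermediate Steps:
y(u) = 4 - u (y(u) = 2 + (2 - u) = 4 - u)
-103*64 + y(-8) = -103*64 + (4 - 1*(-8)) = -6592 + (4 + 8) = -6592 + 12 = -6580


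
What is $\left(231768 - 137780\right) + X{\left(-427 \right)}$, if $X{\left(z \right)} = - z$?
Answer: $94415$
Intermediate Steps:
$\left(231768 - 137780\right) + X{\left(-427 \right)} = \left(231768 - 137780\right) - -427 = 93988 + 427 = 94415$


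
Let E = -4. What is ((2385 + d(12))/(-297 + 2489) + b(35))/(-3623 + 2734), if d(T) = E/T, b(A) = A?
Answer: -16951/417576 ≈ -0.040594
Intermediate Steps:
d(T) = -4/T
((2385 + d(12))/(-297 + 2489) + b(35))/(-3623 + 2734) = ((2385 - 4/12)/(-297 + 2489) + 35)/(-3623 + 2734) = ((2385 - 4*1/12)/2192 + 35)/(-889) = ((2385 - ⅓)*(1/2192) + 35)*(-1/889) = ((7154/3)*(1/2192) + 35)*(-1/889) = (3577/3288 + 35)*(-1/889) = (118657/3288)*(-1/889) = -16951/417576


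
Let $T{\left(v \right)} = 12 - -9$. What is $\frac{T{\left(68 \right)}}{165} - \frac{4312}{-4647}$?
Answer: $\frac{269689}{255585} \approx 1.0552$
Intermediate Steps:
$T{\left(v \right)} = 21$ ($T{\left(v \right)} = 12 + 9 = 21$)
$\frac{T{\left(68 \right)}}{165} - \frac{4312}{-4647} = \frac{21}{165} - \frac{4312}{-4647} = 21 \cdot \frac{1}{165} - - \frac{4312}{4647} = \frac{7}{55} + \frac{4312}{4647} = \frac{269689}{255585}$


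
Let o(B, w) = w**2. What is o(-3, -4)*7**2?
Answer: 784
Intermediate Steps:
o(-3, -4)*7**2 = (-4)**2*7**2 = 16*49 = 784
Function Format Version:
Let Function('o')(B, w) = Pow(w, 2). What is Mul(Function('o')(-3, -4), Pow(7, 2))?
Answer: 784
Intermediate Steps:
Mul(Function('o')(-3, -4), Pow(7, 2)) = Mul(Pow(-4, 2), Pow(7, 2)) = Mul(16, 49) = 784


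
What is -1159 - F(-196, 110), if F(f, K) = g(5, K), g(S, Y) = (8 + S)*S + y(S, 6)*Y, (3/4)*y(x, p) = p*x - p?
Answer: -4744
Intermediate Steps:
y(x, p) = -4*p/3 + 4*p*x/3 (y(x, p) = 4*(p*x - p)/3 = 4*(-p + p*x)/3 = -4*p/3 + 4*p*x/3)
g(S, Y) = S*(8 + S) + Y*(-8 + 8*S) (g(S, Y) = (8 + S)*S + ((4/3)*6*(-1 + S))*Y = S*(8 + S) + (-8 + 8*S)*Y = S*(8 + S) + Y*(-8 + 8*S))
F(f, K) = 65 + 32*K (F(f, K) = 5**2 + 8*5 + 8*K*(-1 + 5) = 25 + 40 + 8*K*4 = 25 + 40 + 32*K = 65 + 32*K)
-1159 - F(-196, 110) = -1159 - (65 + 32*110) = -1159 - (65 + 3520) = -1159 - 1*3585 = -1159 - 3585 = -4744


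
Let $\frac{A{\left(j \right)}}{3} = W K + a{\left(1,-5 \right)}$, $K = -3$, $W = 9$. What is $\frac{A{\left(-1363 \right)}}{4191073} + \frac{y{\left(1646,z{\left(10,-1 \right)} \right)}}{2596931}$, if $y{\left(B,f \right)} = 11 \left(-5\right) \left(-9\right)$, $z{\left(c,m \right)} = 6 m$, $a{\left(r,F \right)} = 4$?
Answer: $\frac{1895392896}{10883927396963} \approx 0.00017415$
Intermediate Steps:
$y{\left(B,f \right)} = 495$ ($y{\left(B,f \right)} = \left(-55\right) \left(-9\right) = 495$)
$A{\left(j \right)} = -69$ ($A{\left(j \right)} = 3 \left(9 \left(-3\right) + 4\right) = 3 \left(-27 + 4\right) = 3 \left(-23\right) = -69$)
$\frac{A{\left(-1363 \right)}}{4191073} + \frac{y{\left(1646,z{\left(10,-1 \right)} \right)}}{2596931} = - \frac{69}{4191073} + \frac{495}{2596931} = \frac{1895392896}{10883927396963}$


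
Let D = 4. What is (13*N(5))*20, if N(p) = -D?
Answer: -1040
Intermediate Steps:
N(p) = -4 (N(p) = -1*4 = -4)
(13*N(5))*20 = (13*(-4))*20 = -52*20 = -1040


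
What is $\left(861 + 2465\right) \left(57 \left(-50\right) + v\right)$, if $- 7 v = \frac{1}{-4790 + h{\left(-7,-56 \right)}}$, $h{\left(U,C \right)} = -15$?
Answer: $- \frac{318829525174}{33635} \approx -9.4791 \cdot 10^{6}$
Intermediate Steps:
$v = \frac{1}{33635}$ ($v = - \frac{1}{7 \left(-4790 - 15\right)} = - \frac{1}{7 \left(-4805\right)} = \left(- \frac{1}{7}\right) \left(- \frac{1}{4805}\right) = \frac{1}{33635} \approx 2.9731 \cdot 10^{-5}$)
$\left(861 + 2465\right) \left(57 \left(-50\right) + v\right) = \left(861 + 2465\right) \left(57 \left(-50\right) + \frac{1}{33635}\right) = 3326 \left(-2850 + \frac{1}{33635}\right) = 3326 \left(- \frac{95859749}{33635}\right) = - \frac{318829525174}{33635}$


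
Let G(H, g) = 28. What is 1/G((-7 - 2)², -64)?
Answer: 1/28 ≈ 0.035714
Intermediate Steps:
1/G((-7 - 2)², -64) = 1/28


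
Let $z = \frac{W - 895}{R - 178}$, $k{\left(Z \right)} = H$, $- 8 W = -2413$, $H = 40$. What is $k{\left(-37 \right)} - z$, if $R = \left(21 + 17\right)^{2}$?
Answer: $\frac{409867}{10128} \approx 40.469$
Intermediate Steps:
$W = \frac{2413}{8}$ ($W = \left(- \frac{1}{8}\right) \left(-2413\right) = \frac{2413}{8} \approx 301.63$)
$k{\left(Z \right)} = 40$
$R = 1444$ ($R = 38^{2} = 1444$)
$z = - \frac{4747}{10128}$ ($z = \frac{\frac{2413}{8} - 895}{1444 - 178} = - \frac{4747}{8 \cdot 1266} = \left(- \frac{4747}{8}\right) \frac{1}{1266} = - \frac{4747}{10128} \approx -0.4687$)
$k{\left(-37 \right)} - z = 40 - - \frac{4747}{10128} = 40 + \frac{4747}{10128} = \frac{409867}{10128}$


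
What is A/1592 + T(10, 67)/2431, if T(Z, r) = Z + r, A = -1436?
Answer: -76553/87958 ≈ -0.87034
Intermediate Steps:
A/1592 + T(10, 67)/2431 = -1436/1592 + (10 + 67)/2431 = -1436*1/1592 + 77*(1/2431) = -359/398 + 7/221 = -76553/87958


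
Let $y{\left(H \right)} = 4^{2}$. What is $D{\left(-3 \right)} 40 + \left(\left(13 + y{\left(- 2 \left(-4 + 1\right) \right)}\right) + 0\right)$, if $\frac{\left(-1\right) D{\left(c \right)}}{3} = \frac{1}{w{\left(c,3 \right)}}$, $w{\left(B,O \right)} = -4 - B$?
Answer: $149$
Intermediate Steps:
$y{\left(H \right)} = 16$
$D{\left(c \right)} = - \frac{3}{-4 - c}$
$D{\left(-3 \right)} 40 + \left(\left(13 + y{\left(- 2 \left(-4 + 1\right) \right)}\right) + 0\right) = \frac{3}{4 - 3} \cdot 40 + \left(\left(13 + 16\right) + 0\right) = \frac{3}{1} \cdot 40 + \left(29 + 0\right) = 3 \cdot 1 \cdot 40 + 29 = 3 \cdot 40 + 29 = 120 + 29 = 149$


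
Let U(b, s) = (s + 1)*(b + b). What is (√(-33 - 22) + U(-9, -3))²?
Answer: 1241 + 72*I*√55 ≈ 1241.0 + 533.97*I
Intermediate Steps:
U(b, s) = 2*b*(1 + s) (U(b, s) = (1 + s)*(2*b) = 2*b*(1 + s))
(√(-33 - 22) + U(-9, -3))² = (√(-33 - 22) + 2*(-9)*(1 - 3))² = (√(-55) + 2*(-9)*(-2))² = (I*√55 + 36)² = (36 + I*√55)²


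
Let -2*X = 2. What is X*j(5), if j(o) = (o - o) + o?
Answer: -5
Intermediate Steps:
X = -1 (X = -1/2*2 = -1)
j(o) = o (j(o) = 0 + o = o)
X*j(5) = -1*5 = -5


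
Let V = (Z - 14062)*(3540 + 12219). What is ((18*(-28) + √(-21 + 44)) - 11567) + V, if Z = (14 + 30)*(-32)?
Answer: -243803801 + √23 ≈ -2.4380e+8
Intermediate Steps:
Z = -1408 (Z = 44*(-32) = -1408)
V = -243791730 (V = (-1408 - 14062)*(3540 + 12219) = -15470*15759 = -243791730)
((18*(-28) + √(-21 + 44)) - 11567) + V = ((18*(-28) + √(-21 + 44)) - 11567) - 243791730 = ((-504 + √23) - 11567) - 243791730 = (-12071 + √23) - 243791730 = -243803801 + √23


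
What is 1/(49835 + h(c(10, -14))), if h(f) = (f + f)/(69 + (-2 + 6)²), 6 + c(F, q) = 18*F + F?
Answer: 85/4236343 ≈ 2.0064e-5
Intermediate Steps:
c(F, q) = -6 + 19*F (c(F, q) = -6 + (18*F + F) = -6 + 19*F)
h(f) = 2*f/85 (h(f) = (2*f)/(69 + 4²) = (2*f)/(69 + 16) = (2*f)/85 = (2*f)*(1/85) = 2*f/85)
1/(49835 + h(c(10, -14))) = 1/(49835 + 2*(-6 + 19*10)/85) = 1/(49835 + 2*(-6 + 190)/85) = 1/(49835 + (2/85)*184) = 1/(49835 + 368/85) = 1/(4236343/85) = 85/4236343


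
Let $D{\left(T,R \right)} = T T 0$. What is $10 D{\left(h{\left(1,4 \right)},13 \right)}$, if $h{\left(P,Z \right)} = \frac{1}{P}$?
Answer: $0$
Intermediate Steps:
$D{\left(T,R \right)} = 0$ ($D{\left(T,R \right)} = T^{2} \cdot 0 = 0$)
$10 D{\left(h{\left(1,4 \right)},13 \right)} = 10 \cdot 0 = 0$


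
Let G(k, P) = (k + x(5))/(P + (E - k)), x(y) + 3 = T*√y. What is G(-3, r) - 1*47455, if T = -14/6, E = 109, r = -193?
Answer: -1281283/27 + 7*√5/243 ≈ -47455.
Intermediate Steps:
T = -7/3 (T = -14*⅙ = -7/3 ≈ -2.3333)
x(y) = -3 - 7*√y/3
G(k, P) = (-3 + k - 7*√5/3)/(109 + P - k) (G(k, P) = (k + (-3 - 7*√5/3))/(P + (109 - k)) = (-3 + k - 7*√5/3)/(P + (109 - k)) = (-3 + k - 7*√5/3)/(109 + P - k))
G(-3, r) - 1*47455 = (-3 - 3 - 7*√5/3)/(109 - 193 - 1*(-3)) - 1*47455 = (-6 - 7*√5/3)/(109 - 193 + 3) - 47455 = (-6 - 7*√5/3)/(-81) - 47455 = -(-6 - 7*√5/3)/81 - 47455 = (2/27 + 7*√5/243) - 47455 = -1281283/27 + 7*√5/243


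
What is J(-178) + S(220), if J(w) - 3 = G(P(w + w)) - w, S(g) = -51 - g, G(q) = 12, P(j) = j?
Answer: -78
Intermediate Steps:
J(w) = 15 - w (J(w) = 3 + (12 - w) = 15 - w)
J(-178) + S(220) = (15 - 1*(-178)) + (-51 - 1*220) = (15 + 178) + (-51 - 220) = 193 - 271 = -78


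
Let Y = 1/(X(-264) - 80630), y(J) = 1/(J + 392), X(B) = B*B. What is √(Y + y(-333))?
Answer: 5*√280621110/645106 ≈ 0.12984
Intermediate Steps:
X(B) = B²
y(J) = 1/(392 + J)
Y = -1/10934 (Y = 1/((-264)² - 80630) = 1/(69696 - 80630) = 1/(-10934) = -1/10934 ≈ -9.1458e-5)
√(Y + y(-333)) = √(-1/10934 + 1/(392 - 333)) = √(-1/10934 + 1/59) = √(10875/645106) = 5*√280621110/645106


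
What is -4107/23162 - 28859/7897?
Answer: -18942301/4943522 ≈ -3.8317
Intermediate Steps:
-4107/23162 - 28859/7897 = -4107*1/23162 - 28859*1/7897 = -111/626 - 28859/7897 = -18942301/4943522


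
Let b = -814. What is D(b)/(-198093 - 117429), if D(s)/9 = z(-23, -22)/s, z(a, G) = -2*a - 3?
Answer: 43/28537212 ≈ 1.5068e-6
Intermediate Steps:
z(a, G) = -3 - 2*a
D(s) = 387/s (D(s) = 9*((-3 - 2*(-23))/s) = 9*((-3 + 46)/s) = 9*(43/s) = 387/s)
D(b)/(-198093 - 117429) = (387/(-814))/(-198093 - 117429) = (387*(-1/814))/(-315522) = -387/814*(-1/315522) = 43/28537212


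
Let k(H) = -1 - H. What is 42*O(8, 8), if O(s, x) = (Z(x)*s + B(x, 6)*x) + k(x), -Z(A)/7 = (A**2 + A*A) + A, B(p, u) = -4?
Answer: -321594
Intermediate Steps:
Z(A) = -14*A**2 - 7*A (Z(A) = -7*((A**2 + A*A) + A) = -7*((A**2 + A**2) + A) = -7*(2*A**2 + A) = -7*(A + 2*A**2) = -14*A**2 - 7*A)
O(s, x) = -1 - 5*x - 7*s*x*(1 + 2*x) (O(s, x) = ((-7*x*(1 + 2*x))*s - 4*x) + (-1 - x) = (-7*s*x*(1 + 2*x) - 4*x) + (-1 - x) = (-4*x - 7*s*x*(1 + 2*x)) + (-1 - x) = -1 - 5*x - 7*s*x*(1 + 2*x))
42*O(8, 8) = 42*(-1 - 5*8 - 7*8*8*(1 + 2*8)) = 42*(-1 - 40 - 7*8*8*(1 + 16)) = 42*(-1 - 40 - 7*8*8*17) = 42*(-1 - 40 - 7616) = 42*(-7657) = -321594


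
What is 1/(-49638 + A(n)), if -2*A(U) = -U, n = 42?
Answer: -1/49617 ≈ -2.0154e-5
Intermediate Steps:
A(U) = U/2 (A(U) = -(-1)*U/2 = U/2)
1/(-49638 + A(n)) = 1/(-49638 + (½)*42) = 1/(-49638 + 21) = 1/(-49617) = -1/49617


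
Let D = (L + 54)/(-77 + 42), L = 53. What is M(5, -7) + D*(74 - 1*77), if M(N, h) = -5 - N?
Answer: -29/35 ≈ -0.82857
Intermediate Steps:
D = -107/35 (D = (53 + 54)/(-77 + 42) = 107/(-35) = 107*(-1/35) = -107/35 ≈ -3.0571)
M(5, -7) + D*(74 - 1*77) = (-5 - 1*5) - 107*(74 - 1*77)/35 = (-5 - 5) - 107*(74 - 77)/35 = -10 - 107/35*(-3) = -10 + 321/35 = -29/35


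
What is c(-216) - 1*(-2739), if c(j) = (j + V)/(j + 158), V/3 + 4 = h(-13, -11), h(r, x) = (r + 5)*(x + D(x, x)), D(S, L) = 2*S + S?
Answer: 79017/29 ≈ 2724.7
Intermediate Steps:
D(S, L) = 3*S
h(r, x) = 4*x*(5 + r) (h(r, x) = (r + 5)*(x + 3*x) = (5 + r)*(4*x) = 4*x*(5 + r))
V = 1044 (V = -12 + 3*(4*(-11)*(5 - 13)) = -12 + 3*(4*(-11)*(-8)) = -12 + 3*352 = -12 + 1056 = 1044)
c(j) = (1044 + j)/(158 + j) (c(j) = (j + 1044)/(j + 158) = (1044 + j)/(158 + j))
c(-216) - 1*(-2739) = (1044 - 216)/(158 - 216) - 1*(-2739) = 828/(-58) + 2739 = -1/58*828 + 2739 = -414/29 + 2739 = 79017/29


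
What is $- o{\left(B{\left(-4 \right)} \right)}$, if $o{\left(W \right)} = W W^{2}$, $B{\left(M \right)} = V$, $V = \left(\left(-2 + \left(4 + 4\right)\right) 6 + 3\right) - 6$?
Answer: $-35937$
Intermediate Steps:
$V = 33$ ($V = \left(\left(-2 + 8\right) 6 + 3\right) - 6 = \left(6 \cdot 6 + 3\right) - 6 = \left(36 + 3\right) - 6 = 39 - 6 = 33$)
$B{\left(M \right)} = 33$
$o{\left(W \right)} = W^{3}$
$- o{\left(B{\left(-4 \right)} \right)} = - 33^{3} = \left(-1\right) 35937 = -35937$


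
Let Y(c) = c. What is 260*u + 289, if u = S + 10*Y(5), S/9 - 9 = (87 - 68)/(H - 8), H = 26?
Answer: 36819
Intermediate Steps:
S = 181/2 (S = 81 + 9*((87 - 68)/(26 - 8)) = 81 + 9*(19/18) = 81 + 19/2 = 181/2 ≈ 90.500)
u = 281/2 (u = 181/2 + 10*5 = 181/2 + 50 = 281/2 ≈ 140.50)
260*u + 289 = 260*(281/2) + 289 = 36530 + 289 = 36819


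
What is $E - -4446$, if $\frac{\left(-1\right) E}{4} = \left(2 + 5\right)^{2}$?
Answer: $4250$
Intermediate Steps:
$E = -196$ ($E = - 4 \left(2 + 5\right)^{2} = - 4 \cdot 7^{2} = \left(-4\right) 49 = -196$)
$E - -4446 = -196 - -4446 = -196 + 4446 = 4250$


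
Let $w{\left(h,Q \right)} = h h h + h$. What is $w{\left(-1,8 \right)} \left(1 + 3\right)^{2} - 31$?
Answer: $-63$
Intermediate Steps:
$w{\left(h,Q \right)} = h + h^{3}$ ($w{\left(h,Q \right)} = h^{2} h + h = h^{3} + h = h + h^{3}$)
$w{\left(-1,8 \right)} \left(1 + 3\right)^{2} - 31 = \left(-1 + \left(-1\right)^{3}\right) \left(1 + 3\right)^{2} - 31 = \left(-1 - 1\right) 4^{2} - 31 = \left(-2\right) 16 - 31 = -32 - 31 = -63$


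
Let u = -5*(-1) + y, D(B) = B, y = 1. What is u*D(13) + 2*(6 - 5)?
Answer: 80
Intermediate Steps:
u = 6 (u = -5*(-1) + 1 = 5 + 1 = 6)
u*D(13) + 2*(6 - 5) = 6*13 + 2*(6 - 5) = 78 + 2*1 = 78 + 2 = 80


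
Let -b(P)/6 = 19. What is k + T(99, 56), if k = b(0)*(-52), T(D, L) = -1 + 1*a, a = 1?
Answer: 5928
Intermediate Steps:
b(P) = -114 (b(P) = -6*19 = -114)
T(D, L) = 0 (T(D, L) = -1 + 1*1 = -1 + 1 = 0)
k = 5928 (k = -114*(-52) = 5928)
k + T(99, 56) = 5928 + 0 = 5928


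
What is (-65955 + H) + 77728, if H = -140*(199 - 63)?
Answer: -7267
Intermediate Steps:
H = -19040 (H = -140*136 = -19040)
(-65955 + H) + 77728 = (-65955 - 19040) + 77728 = -84995 + 77728 = -7267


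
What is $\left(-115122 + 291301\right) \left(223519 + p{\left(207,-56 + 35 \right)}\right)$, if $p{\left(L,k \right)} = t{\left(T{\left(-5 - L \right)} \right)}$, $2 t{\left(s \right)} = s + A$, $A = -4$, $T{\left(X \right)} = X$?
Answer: $39360326569$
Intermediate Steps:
$t{\left(s \right)} = -2 + \frac{s}{2}$ ($t{\left(s \right)} = \frac{s - 4}{2} = \frac{-4 + s}{2} = -2 + \frac{s}{2}$)
$p{\left(L,k \right)} = - \frac{9}{2} - \frac{L}{2}$ ($p{\left(L,k \right)} = -2 + \frac{-5 - L}{2} = -2 - \left(\frac{5}{2} + \frac{L}{2}\right) = - \frac{9}{2} - \frac{L}{2}$)
$\left(-115122 + 291301\right) \left(223519 + p{\left(207,-56 + 35 \right)}\right) = \left(-115122 + 291301\right) \left(223519 - 108\right) = 176179 \left(223519 - 108\right) = 176179 \cdot 223411 = 39360326569$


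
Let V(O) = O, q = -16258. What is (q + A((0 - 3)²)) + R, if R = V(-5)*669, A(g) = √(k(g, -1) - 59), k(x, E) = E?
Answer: -19603 + 2*I*√15 ≈ -19603.0 + 7.746*I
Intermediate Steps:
A(g) = 2*I*√15 (A(g) = √(-1 - 59) = √(-60) = 2*I*√15)
R = -3345 (R = -5*669 = -3345)
(q + A((0 - 3)²)) + R = (-16258 + 2*I*√15) - 3345 = -19603 + 2*I*√15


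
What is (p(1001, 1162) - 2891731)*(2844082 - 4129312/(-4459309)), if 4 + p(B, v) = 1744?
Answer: -36652728717397202150/4459309 ≈ -8.2194e+12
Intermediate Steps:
p(B, v) = 1740 (p(B, v) = -4 + 1744 = 1740)
(p(1001, 1162) - 2891731)*(2844082 - 4129312/(-4459309)) = (1740 - 2891731)*(2844082 - 4129312/(-4459309)) = -2889991*(2844082 - 4129312*(-1/4459309)) = -2889991*(2844082 + 4129312/4459309) = -2889991*12682644588650/4459309 = -36652728717397202150/4459309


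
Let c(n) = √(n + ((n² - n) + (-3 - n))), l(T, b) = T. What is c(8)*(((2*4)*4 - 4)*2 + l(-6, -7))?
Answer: 50*√53 ≈ 364.01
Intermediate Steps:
c(n) = √(-3 + n² - n) (c(n) = √(n + (-3 + n² - 2*n)) = √(-3 + n² - n))
c(8)*(((2*4)*4 - 4)*2 + l(-6, -7)) = √(-3 + 8² - 1*8)*(((2*4)*4 - 4)*2 - 6) = √(-3 + 64 - 8)*((8*4 - 4)*2 - 6) = √53*((32 - 4)*2 - 6) = √53*(28*2 - 6) = √53*(56 - 6) = √53*50 = 50*√53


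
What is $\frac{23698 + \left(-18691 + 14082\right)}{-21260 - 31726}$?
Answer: $- \frac{6363}{17662} \approx -0.36026$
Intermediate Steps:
$\frac{23698 + \left(-18691 + 14082\right)}{-21260 - 31726} = \frac{23698 - 4609}{-52986} = 19089 \left(- \frac{1}{52986}\right) = - \frac{6363}{17662}$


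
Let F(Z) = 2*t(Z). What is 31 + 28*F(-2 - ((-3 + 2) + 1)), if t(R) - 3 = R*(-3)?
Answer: 535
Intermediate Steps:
t(R) = 3 - 3*R (t(R) = 3 + R*(-3) = 3 - 3*R)
F(Z) = 6 - 6*Z (F(Z) = 2*(3 - 3*Z) = 6 - 6*Z)
31 + 28*F(-2 - ((-3 + 2) + 1)) = 31 + 28*(6 - 6*(-2 - ((-3 + 2) + 1))) = 31 + 28*(6 - 6*(-2 - (-1 + 1))) = 31 + 28*(6 - 6*(-2 - 1*0)) = 31 + 28*(6 - 6*(-2 + 0)) = 31 + 28*(6 - 6*(-2)) = 31 + 28*(6 + 12) = 31 + 28*18 = 31 + 504 = 535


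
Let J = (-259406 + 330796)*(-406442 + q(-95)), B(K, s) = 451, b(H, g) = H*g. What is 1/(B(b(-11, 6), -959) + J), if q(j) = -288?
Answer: -1/29036454249 ≈ -3.4439e-11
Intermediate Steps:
J = -29036454700 (J = (-259406 + 330796)*(-406442 - 288) = 71390*(-406730) = -29036454700)
1/(B(b(-11, 6), -959) + J) = 1/(451 - 29036454700) = 1/(-29036454249) = -1/29036454249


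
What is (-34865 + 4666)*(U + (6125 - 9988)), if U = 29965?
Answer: -788254298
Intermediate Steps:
(-34865 + 4666)*(U + (6125 - 9988)) = (-34865 + 4666)*(29965 + (6125 - 9988)) = -30199*(29965 - 3863) = -30199*26102 = -788254298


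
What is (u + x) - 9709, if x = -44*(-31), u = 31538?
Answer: 23193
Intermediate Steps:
x = 1364
(u + x) - 9709 = (31538 + 1364) - 9709 = 32902 - 9709 = 23193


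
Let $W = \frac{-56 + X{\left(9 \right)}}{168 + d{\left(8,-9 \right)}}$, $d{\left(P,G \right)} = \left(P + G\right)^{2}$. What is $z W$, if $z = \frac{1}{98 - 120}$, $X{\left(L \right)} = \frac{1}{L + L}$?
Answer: $\frac{1007}{66924} \approx 0.015047$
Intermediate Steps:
$X{\left(L \right)} = \frac{1}{2 L}$
$d{\left(P,G \right)} = \left(G + P\right)^{2}$
$W = - \frac{1007}{3042}$ ($W = \frac{-56 + \frac{1}{2 \cdot 9}}{168 + \left(-9 + 8\right)^{2}} = \frac{-56 + \frac{1}{2} \cdot \frac{1}{9}}{168 + \left(-1\right)^{2}} = \frac{-56 + \frac{1}{18}}{168 + 1} = - \frac{1007}{18 \cdot 169} = \left(- \frac{1007}{18}\right) \frac{1}{169} = - \frac{1007}{3042} \approx -0.33103$)
$z = - \frac{1}{22}$ ($z = \frac{1}{-22} = - \frac{1}{22} \approx -0.045455$)
$z W = \left(- \frac{1}{22}\right) \left(- \frac{1007}{3042}\right) = \frac{1007}{66924}$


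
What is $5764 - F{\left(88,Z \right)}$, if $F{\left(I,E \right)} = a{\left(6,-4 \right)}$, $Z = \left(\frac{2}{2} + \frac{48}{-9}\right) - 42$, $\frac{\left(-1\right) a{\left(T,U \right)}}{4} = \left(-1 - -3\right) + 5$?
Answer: $5792$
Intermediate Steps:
$a{\left(T,U \right)} = -28$ ($a{\left(T,U \right)} = - 4 \left(\left(-1 - -3\right) + 5\right) = - 4 \left(\left(-1 + 3\right) + 5\right) = - 4 \left(2 + 5\right) = \left(-4\right) 7 = -28$)
$Z = - \frac{139}{3}$ ($Z = \left(2 \cdot \frac{1}{2} + 48 \left(- \frac{1}{9}\right)\right) - 42 = \left(1 - \frac{16}{3}\right) - 42 = - \frac{13}{3} - 42 = - \frac{139}{3} \approx -46.333$)
$F{\left(I,E \right)} = -28$
$5764 - F{\left(88,Z \right)} = 5764 - -28 = 5764 + 28 = 5792$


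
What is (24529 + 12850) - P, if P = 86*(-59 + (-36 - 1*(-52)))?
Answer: 41077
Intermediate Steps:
P = -3698 (P = 86*(-59 + (-36 + 52)) = 86*(-59 + 16) = 86*(-43) = -3698)
(24529 + 12850) - P = (24529 + 12850) - 1*(-3698) = 37379 + 3698 = 41077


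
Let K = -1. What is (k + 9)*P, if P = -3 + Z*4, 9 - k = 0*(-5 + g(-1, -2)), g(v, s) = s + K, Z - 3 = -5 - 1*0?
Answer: -198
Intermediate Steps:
Z = -2 (Z = 3 + (-5 - 1*0) = 3 + (-5 + 0) = 3 - 5 = -2)
g(v, s) = -1 + s (g(v, s) = s - 1 = -1 + s)
k = 9 (k = 9 - 0*(-5 + (-1 - 2)) = 9 - 0*(-5 - 3) = 9 - 0*(-8) = 9 - 1*0 = 9 + 0 = 9)
P = -11 (P = -3 - 2*4 = -3 - 8 = -11)
(k + 9)*P = (9 + 9)*(-11) = 18*(-11) = -198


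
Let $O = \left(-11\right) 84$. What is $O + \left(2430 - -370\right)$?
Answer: $1876$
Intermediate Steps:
$O = -924$
$O + \left(2430 - -370\right) = -924 + \left(2430 - -370\right) = -924 + \left(2430 + 370\right) = -924 + 2800 = 1876$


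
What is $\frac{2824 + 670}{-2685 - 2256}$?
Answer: $- \frac{3494}{4941} \approx -0.70714$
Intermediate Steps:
$\frac{2824 + 670}{-2685 - 2256} = \frac{3494}{-4941} = 3494 \left(- \frac{1}{4941}\right) = - \frac{3494}{4941}$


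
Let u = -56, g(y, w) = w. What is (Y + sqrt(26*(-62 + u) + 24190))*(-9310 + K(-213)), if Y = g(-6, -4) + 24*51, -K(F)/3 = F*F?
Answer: -177408740 - 145417*sqrt(21122) ≈ -1.9854e+8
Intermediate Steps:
K(F) = -3*F**2 (K(F) = -3*F*F = -3*F**2)
Y = 1220 (Y = -4 + 24*51 = -4 + 1224 = 1220)
(Y + sqrt(26*(-62 + u) + 24190))*(-9310 + K(-213)) = (1220 + sqrt(26*(-62 - 56) + 24190))*(-9310 - 3*(-213)**2) = (1220 + sqrt(26*(-118) + 24190))*(-9310 - 3*45369) = (1220 + sqrt(-3068 + 24190))*(-9310 - 136107) = (1220 + sqrt(21122))*(-145417) = -177408740 - 145417*sqrt(21122)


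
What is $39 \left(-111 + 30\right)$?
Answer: $-3159$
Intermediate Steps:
$39 \left(-111 + 30\right) = 39 \left(-81\right) = -3159$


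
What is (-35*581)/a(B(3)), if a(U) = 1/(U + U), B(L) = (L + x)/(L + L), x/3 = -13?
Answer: 244020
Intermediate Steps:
x = -39 (x = 3*(-13) = -39)
B(L) = (-39 + L)/(2*L) (B(L) = (L - 39)/(L + L) = (-39 + L)/((2*L)) = (-39 + L)*(1/(2*L)) = (-39 + L)/(2*L))
a(U) = 1/(2*U)
(-35*581)/a(B(3)) = (-35*581)/((1/(2*(((½)*(-39 + 3)/3))))) = -20335/(1/(2*(((½)*(⅓)*(-36))))) = -20335/((½)/(-6)) = -20335/((½)*(-⅙)) = -20335/(-1/12) = -20335*(-12) = 244020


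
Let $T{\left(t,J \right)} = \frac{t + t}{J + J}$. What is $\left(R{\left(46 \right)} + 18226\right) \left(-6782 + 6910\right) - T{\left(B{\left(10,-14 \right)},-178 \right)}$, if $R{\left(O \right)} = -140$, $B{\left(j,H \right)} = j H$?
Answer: $\frac{206035642}{89} \approx 2.315 \cdot 10^{6}$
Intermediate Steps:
$B{\left(j,H \right)} = H j$
$T{\left(t,J \right)} = \frac{t}{J}$ ($T{\left(t,J \right)} = \frac{2 t}{2 J} = 2 t \frac{1}{2 J} = \frac{t}{J}$)
$\left(R{\left(46 \right)} + 18226\right) \left(-6782 + 6910\right) - T{\left(B{\left(10,-14 \right)},-178 \right)} = \left(-140 + 18226\right) \left(-6782 + 6910\right) - \frac{\left(-14\right) 10}{-178} = 18086 \cdot 128 - \left(-140\right) \left(- \frac{1}{178}\right) = 2315008 - \frac{70}{89} = \frac{206035642}{89}$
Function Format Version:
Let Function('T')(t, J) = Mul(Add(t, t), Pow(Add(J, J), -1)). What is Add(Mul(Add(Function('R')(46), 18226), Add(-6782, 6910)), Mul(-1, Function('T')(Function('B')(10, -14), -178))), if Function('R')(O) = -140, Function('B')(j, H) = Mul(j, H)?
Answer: Rational(206035642, 89) ≈ 2.3150e+6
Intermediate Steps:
Function('B')(j, H) = Mul(H, j)
Function('T')(t, J) = Mul(t, Pow(J, -1)) (Function('T')(t, J) = Mul(Mul(2, t), Pow(Mul(2, J), -1)) = Mul(Mul(2, t), Mul(Rational(1, 2), Pow(J, -1))) = Mul(t, Pow(J, -1)))
Add(Mul(Add(Function('R')(46), 18226), Add(-6782, 6910)), Mul(-1, Function('T')(Function('B')(10, -14), -178))) = Add(Mul(Add(-140, 18226), Add(-6782, 6910)), Mul(-1, Mul(Mul(-14, 10), Pow(-178, -1)))) = Add(Mul(18086, 128), Mul(-1, Mul(-140, Rational(-1, 178)))) = Add(2315008, Mul(-1, Rational(70, 89))) = Add(2315008, Rational(-70, 89)) = Rational(206035642, 89)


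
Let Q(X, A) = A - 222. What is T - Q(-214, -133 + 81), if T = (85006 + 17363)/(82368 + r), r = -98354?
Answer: 4277795/15986 ≈ 267.60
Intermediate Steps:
Q(X, A) = -222 + A
T = -102369/15986 (T = (85006 + 17363)/(82368 - 98354) = 102369/(-15986) = 102369*(-1/15986) = -102369/15986 ≈ -6.4037)
T - Q(-214, -133 + 81) = -102369/15986 - (-222 + (-133 + 81)) = -102369/15986 - (-222 - 52) = -102369/15986 - 1*(-274) = -102369/15986 + 274 = 4277795/15986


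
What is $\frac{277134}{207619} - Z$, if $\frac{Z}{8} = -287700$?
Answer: $\frac{477856167534}{207619} \approx 2.3016 \cdot 10^{6}$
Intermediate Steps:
$Z = -2301600$ ($Z = 8 \left(-287700\right) = -2301600$)
$\frac{277134}{207619} - Z = \frac{277134}{207619} - -2301600 = 277134 \cdot \frac{1}{207619} + 2301600 = \frac{277134}{207619} + 2301600 = \frac{477856167534}{207619}$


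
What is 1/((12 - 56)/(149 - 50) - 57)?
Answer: -9/517 ≈ -0.017408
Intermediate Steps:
1/((12 - 56)/(149 - 50) - 57) = 1/(-44/99 - 57) = 1/(-44*1/99 - 57) = 1/(-4/9 - 57) = 1/(-517/9) = -9/517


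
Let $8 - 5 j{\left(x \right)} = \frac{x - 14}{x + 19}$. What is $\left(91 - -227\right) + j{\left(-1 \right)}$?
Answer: $\frac{9593}{30} \approx 319.77$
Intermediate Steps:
$j{\left(x \right)} = \frac{8}{5} - \frac{-14 + x}{5 \left(19 + x\right)}$ ($j{\left(x \right)} = \frac{8}{5} - \frac{\left(x - 14\right) \frac{1}{x + 19}}{5} = \frac{8}{5} - \frac{\left(-14 + x\right) \frac{1}{19 + x}}{5} = \frac{8}{5} - \frac{\frac{1}{19 + x} \left(-14 + x\right)}{5} = \frac{8}{5} - \frac{-14 + x}{5 \left(19 + x\right)}$)
$\left(91 - -227\right) + j{\left(-1 \right)} = \left(91 - -227\right) + \frac{166 + 7 \left(-1\right)}{5 \left(19 - 1\right)} = \left(91 + 227\right) + \frac{166 - 7}{5 \cdot 18} = 318 + \frac{1}{5} \cdot \frac{1}{18} \cdot 159 = 318 + \frac{53}{30} = \frac{9593}{30}$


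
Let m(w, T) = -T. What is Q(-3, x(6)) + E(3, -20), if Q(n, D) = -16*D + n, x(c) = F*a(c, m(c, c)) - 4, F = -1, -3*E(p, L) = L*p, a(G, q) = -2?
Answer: 49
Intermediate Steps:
E(p, L) = -L*p/3
x(c) = -2 (x(c) = -1*(-2) - 4 = 2 - 4 = -2)
Q(n, D) = n - 16*D
Q(-3, x(6)) + E(3, -20) = (-3 - 16*(-2)) - 1/3*(-20)*3 = (-3 + 32) + 20 = 29 + 20 = 49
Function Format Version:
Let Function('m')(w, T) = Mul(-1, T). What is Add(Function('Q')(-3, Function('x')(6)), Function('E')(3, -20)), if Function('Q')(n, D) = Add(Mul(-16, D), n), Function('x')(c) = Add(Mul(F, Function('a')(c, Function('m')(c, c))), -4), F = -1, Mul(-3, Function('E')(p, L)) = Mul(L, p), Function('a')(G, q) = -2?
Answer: 49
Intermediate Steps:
Function('E')(p, L) = Mul(Rational(-1, 3), L, p) (Function('E')(p, L) = Mul(Rational(-1, 3), Mul(L, p)) = Mul(Rational(-1, 3), L, p))
Function('x')(c) = -2 (Function('x')(c) = Add(Mul(-1, -2), -4) = Add(2, -4) = -2)
Function('Q')(n, D) = Add(n, Mul(-16, D))
Add(Function('Q')(-3, Function('x')(6)), Function('E')(3, -20)) = Add(Add(-3, Mul(-16, -2)), Mul(Rational(-1, 3), -20, 3)) = Add(Add(-3, 32), 20) = Add(29, 20) = 49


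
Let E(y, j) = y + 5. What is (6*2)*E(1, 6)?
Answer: 72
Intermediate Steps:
E(y, j) = 5 + y
(6*2)*E(1, 6) = (6*2)*(5 + 1) = 12*6 = 72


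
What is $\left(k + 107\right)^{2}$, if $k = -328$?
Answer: $48841$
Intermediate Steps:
$\left(k + 107\right)^{2} = \left(-328 + 107\right)^{2} = \left(-221\right)^{2} = 48841$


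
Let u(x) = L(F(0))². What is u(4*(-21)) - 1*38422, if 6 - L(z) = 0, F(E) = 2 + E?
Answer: -38386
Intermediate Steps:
L(z) = 6 (L(z) = 6 - 1*0 = 6 + 0 = 6)
u(x) = 36 (u(x) = 6² = 36)
u(4*(-21)) - 1*38422 = 36 - 1*38422 = 36 - 38422 = -38386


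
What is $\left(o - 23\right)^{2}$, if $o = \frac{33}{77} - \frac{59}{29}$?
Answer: $\frac{24950025}{41209} \approx 605.45$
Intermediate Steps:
$o = - \frac{326}{203}$ ($o = 33 \cdot \frac{1}{77} - \frac{59}{29} = \frac{3}{7} - \frac{59}{29} = - \frac{326}{203} \approx -1.6059$)
$\left(o - 23\right)^{2} = \left(- \frac{326}{203} - 23\right)^{2} = \left(- \frac{4995}{203}\right)^{2} = \frac{24950025}{41209}$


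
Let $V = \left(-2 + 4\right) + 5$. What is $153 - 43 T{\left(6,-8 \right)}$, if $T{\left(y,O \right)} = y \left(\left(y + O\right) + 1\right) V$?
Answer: $1959$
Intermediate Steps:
$V = 7$ ($V = 2 + 5 = 7$)
$T{\left(y,O \right)} = 7 y \left(1 + O + y\right)$ ($T{\left(y,O \right)} = y \left(\left(y + O\right) + 1\right) 7 = y \left(\left(O + y\right) + 1\right) 7 = y \left(1 + O + y\right) 7 = 7 y \left(1 + O + y\right)$)
$153 - 43 T{\left(6,-8 \right)} = 153 - 43 \cdot 7 \cdot 6 \left(1 - 8 + 6\right) = 153 - 43 \cdot 7 \cdot 6 \left(-1\right) = 153 - -1806 = 153 + 1806 = 1959$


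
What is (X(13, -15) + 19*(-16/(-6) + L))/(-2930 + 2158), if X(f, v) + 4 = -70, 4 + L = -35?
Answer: 2293/2316 ≈ 0.99007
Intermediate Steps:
L = -39 (L = -4 - 35 = -39)
X(f, v) = -74 (X(f, v) = -4 - 70 = -74)
(X(13, -15) + 19*(-16/(-6) + L))/(-2930 + 2158) = (-74 + 19*(-16/(-6) - 39))/(-2930 + 2158) = (-74 + 19*(-16*(-1/6) - 39))/(-772) = (-74 + 19*(8/3 - 39))*(-1/772) = (-74 + 19*(-109/3))*(-1/772) = (-74 - 2071/3)*(-1/772) = -2293/3*(-1/772) = 2293/2316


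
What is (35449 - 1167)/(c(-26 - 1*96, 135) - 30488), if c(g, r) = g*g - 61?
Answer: -34282/15665 ≈ -2.1884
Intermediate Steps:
c(g, r) = -61 + g**2 (c(g, r) = g**2 - 61 = -61 + g**2)
(35449 - 1167)/(c(-26 - 1*96, 135) - 30488) = (35449 - 1167)/((-61 + (-26 - 1*96)**2) - 30488) = 34282/((-61 + (-26 - 96)**2) - 30488) = 34282/((-61 + (-122)**2) - 30488) = 34282/((-61 + 14884) - 30488) = 34282/(14823 - 30488) = 34282/(-15665) = 34282*(-1/15665) = -34282/15665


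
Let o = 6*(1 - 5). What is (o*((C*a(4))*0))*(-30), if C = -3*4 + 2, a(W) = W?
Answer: 0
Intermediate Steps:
o = -24 (o = 6*(-4) = -24)
C = -10 (C = -12 + 2 = -10)
(o*((C*a(4))*0))*(-30) = -24*(-10*4)*0*(-30) = -(-960)*0*(-30) = -24*0*(-30) = 0*(-30) = 0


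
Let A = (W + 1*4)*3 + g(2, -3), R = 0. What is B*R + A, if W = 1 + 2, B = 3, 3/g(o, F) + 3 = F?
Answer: 41/2 ≈ 20.500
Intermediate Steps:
g(o, F) = 3/(-3 + F)
W = 3
A = 41/2 (A = (3 + 1*4)*3 + 3/(-3 - 3) = (3 + 4)*3 + 3/(-6) = 7*3 + 3*(-1/6) = 21 - 1/2 = 41/2 ≈ 20.500)
B*R + A = 3*0 + 41/2 = 0 + 41/2 = 41/2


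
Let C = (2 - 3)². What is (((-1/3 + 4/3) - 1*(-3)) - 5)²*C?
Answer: 1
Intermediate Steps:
C = 1 (C = (-1)² = 1)
(((-1/3 + 4/3) - 1*(-3)) - 5)²*C = (((-1/3 + 4/3) - 1*(-3)) - 5)²*1 = (((-1*⅓ + 4*(⅓)) + 3) - 5)²*1 = (((-⅓ + 4/3) + 3) - 5)²*1 = ((1 + 3) - 5)²*1 = (4 - 5)²*1 = (-1)²*1 = 1*1 = 1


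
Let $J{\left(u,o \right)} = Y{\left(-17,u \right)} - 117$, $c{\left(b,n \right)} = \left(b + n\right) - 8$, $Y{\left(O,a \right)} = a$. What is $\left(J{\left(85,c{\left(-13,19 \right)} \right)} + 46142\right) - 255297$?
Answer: $-209187$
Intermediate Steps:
$c{\left(b,n \right)} = -8 + b + n$
$J{\left(u,o \right)} = -117 + u$ ($J{\left(u,o \right)} = u - 117 = -117 + u$)
$\left(J{\left(85,c{\left(-13,19 \right)} \right)} + 46142\right) - 255297 = \left(\left(-117 + 85\right) + 46142\right) - 255297 = \left(-32 + 46142\right) - 255297 = 46110 - 255297 = -209187$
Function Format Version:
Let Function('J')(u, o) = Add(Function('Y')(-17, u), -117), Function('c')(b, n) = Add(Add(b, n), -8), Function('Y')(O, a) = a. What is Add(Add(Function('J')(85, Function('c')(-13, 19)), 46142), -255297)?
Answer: -209187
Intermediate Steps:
Function('c')(b, n) = Add(-8, b, n)
Function('J')(u, o) = Add(-117, u) (Function('J')(u, o) = Add(u, -117) = Add(-117, u))
Add(Add(Function('J')(85, Function('c')(-13, 19)), 46142), -255297) = Add(Add(Add(-117, 85), 46142), -255297) = Add(Add(-32, 46142), -255297) = Add(46110, -255297) = -209187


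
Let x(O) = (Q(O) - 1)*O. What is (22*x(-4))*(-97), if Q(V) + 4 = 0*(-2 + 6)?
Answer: -42680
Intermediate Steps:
Q(V) = -4 (Q(V) = -4 + 0*(-2 + 6) = -4 + 0*4 = -4 + 0 = -4)
x(O) = -5*O (x(O) = (-4 - 1)*O = -5*O)
(22*x(-4))*(-97) = (22*(-5*(-4)))*(-97) = (22*20)*(-97) = 440*(-97) = -42680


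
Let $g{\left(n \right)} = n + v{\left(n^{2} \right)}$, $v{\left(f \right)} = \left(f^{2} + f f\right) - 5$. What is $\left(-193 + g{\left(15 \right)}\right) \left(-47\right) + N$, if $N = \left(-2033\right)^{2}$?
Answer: $-617060$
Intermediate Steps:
$v{\left(f \right)} = -5 + 2 f^{2}$ ($v{\left(f \right)} = \left(f^{2} + f^{2}\right) - 5 = 2 f^{2} - 5 = -5 + 2 f^{2}$)
$g{\left(n \right)} = -5 + n + 2 n^{4}$ ($g{\left(n \right)} = n + \left(-5 + 2 \left(n^{2}\right)^{2}\right) = n + \left(-5 + 2 n^{4}\right) = -5 + n + 2 n^{4}$)
$N = 4133089$
$\left(-193 + g{\left(15 \right)}\right) \left(-47\right) + N = \left(-193 + \left(-5 + 15 + 2 \cdot 15^{4}\right)\right) \left(-47\right) + 4133089 = \left(-193 + \left(-5 + 15 + 2 \cdot 50625\right)\right) \left(-47\right) + 4133089 = \left(-193 + \left(-5 + 15 + 101250\right)\right) \left(-47\right) + 4133089 = \left(-193 + 101260\right) \left(-47\right) + 4133089 = 101067 \left(-47\right) + 4133089 = -4750149 + 4133089 = -617060$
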